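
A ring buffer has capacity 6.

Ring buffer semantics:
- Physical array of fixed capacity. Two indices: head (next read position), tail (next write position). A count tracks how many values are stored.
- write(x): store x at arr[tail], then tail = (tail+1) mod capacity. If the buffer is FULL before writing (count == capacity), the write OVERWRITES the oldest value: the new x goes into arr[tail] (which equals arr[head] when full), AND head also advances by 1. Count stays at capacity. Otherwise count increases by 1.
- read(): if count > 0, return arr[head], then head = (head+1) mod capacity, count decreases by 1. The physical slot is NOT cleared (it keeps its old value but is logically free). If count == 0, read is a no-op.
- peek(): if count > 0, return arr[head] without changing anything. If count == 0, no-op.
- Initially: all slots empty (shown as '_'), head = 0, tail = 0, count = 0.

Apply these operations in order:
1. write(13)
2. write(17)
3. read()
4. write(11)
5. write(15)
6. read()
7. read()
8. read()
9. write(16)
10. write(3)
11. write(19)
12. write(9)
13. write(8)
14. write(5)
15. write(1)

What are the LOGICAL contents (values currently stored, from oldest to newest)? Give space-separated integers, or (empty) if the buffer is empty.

After op 1 (write(13)): arr=[13 _ _ _ _ _] head=0 tail=1 count=1
After op 2 (write(17)): arr=[13 17 _ _ _ _] head=0 tail=2 count=2
After op 3 (read()): arr=[13 17 _ _ _ _] head=1 tail=2 count=1
After op 4 (write(11)): arr=[13 17 11 _ _ _] head=1 tail=3 count=2
After op 5 (write(15)): arr=[13 17 11 15 _ _] head=1 tail=4 count=3
After op 6 (read()): arr=[13 17 11 15 _ _] head=2 tail=4 count=2
After op 7 (read()): arr=[13 17 11 15 _ _] head=3 tail=4 count=1
After op 8 (read()): arr=[13 17 11 15 _ _] head=4 tail=4 count=0
After op 9 (write(16)): arr=[13 17 11 15 16 _] head=4 tail=5 count=1
After op 10 (write(3)): arr=[13 17 11 15 16 3] head=4 tail=0 count=2
After op 11 (write(19)): arr=[19 17 11 15 16 3] head=4 tail=1 count=3
After op 12 (write(9)): arr=[19 9 11 15 16 3] head=4 tail=2 count=4
After op 13 (write(8)): arr=[19 9 8 15 16 3] head=4 tail=3 count=5
After op 14 (write(5)): arr=[19 9 8 5 16 3] head=4 tail=4 count=6
After op 15 (write(1)): arr=[19 9 8 5 1 3] head=5 tail=5 count=6

Answer: 3 19 9 8 5 1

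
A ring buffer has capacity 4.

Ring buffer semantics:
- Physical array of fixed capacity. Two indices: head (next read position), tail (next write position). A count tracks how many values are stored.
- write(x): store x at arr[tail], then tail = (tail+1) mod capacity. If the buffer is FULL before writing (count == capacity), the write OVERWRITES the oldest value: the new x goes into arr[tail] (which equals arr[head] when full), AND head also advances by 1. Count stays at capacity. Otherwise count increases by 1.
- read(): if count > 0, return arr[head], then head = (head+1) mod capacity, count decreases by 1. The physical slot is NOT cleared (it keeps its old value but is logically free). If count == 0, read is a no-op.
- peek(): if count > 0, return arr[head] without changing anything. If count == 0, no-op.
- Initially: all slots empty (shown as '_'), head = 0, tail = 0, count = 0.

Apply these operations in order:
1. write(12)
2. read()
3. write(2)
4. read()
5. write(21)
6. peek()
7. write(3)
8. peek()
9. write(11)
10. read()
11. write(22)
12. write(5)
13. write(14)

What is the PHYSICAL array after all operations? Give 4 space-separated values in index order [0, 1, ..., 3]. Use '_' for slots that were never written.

Answer: 11 22 5 14

Derivation:
After op 1 (write(12)): arr=[12 _ _ _] head=0 tail=1 count=1
After op 2 (read()): arr=[12 _ _ _] head=1 tail=1 count=0
After op 3 (write(2)): arr=[12 2 _ _] head=1 tail=2 count=1
After op 4 (read()): arr=[12 2 _ _] head=2 tail=2 count=0
After op 5 (write(21)): arr=[12 2 21 _] head=2 tail=3 count=1
After op 6 (peek()): arr=[12 2 21 _] head=2 tail=3 count=1
After op 7 (write(3)): arr=[12 2 21 3] head=2 tail=0 count=2
After op 8 (peek()): arr=[12 2 21 3] head=2 tail=0 count=2
After op 9 (write(11)): arr=[11 2 21 3] head=2 tail=1 count=3
After op 10 (read()): arr=[11 2 21 3] head=3 tail=1 count=2
After op 11 (write(22)): arr=[11 22 21 3] head=3 tail=2 count=3
After op 12 (write(5)): arr=[11 22 5 3] head=3 tail=3 count=4
After op 13 (write(14)): arr=[11 22 5 14] head=0 tail=0 count=4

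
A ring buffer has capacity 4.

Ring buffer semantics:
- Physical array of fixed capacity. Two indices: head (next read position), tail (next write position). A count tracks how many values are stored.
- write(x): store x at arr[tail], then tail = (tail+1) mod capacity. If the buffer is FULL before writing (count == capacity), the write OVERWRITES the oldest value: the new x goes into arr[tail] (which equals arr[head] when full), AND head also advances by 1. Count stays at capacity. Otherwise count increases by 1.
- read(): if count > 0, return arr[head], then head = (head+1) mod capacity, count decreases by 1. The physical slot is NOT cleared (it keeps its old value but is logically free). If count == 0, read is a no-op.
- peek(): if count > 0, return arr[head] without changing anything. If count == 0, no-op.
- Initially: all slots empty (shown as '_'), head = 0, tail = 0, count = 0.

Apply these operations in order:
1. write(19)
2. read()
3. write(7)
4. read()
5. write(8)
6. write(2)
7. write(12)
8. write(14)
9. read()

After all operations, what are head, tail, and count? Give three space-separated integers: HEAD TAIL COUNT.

Answer: 3 2 3

Derivation:
After op 1 (write(19)): arr=[19 _ _ _] head=0 tail=1 count=1
After op 2 (read()): arr=[19 _ _ _] head=1 tail=1 count=0
After op 3 (write(7)): arr=[19 7 _ _] head=1 tail=2 count=1
After op 4 (read()): arr=[19 7 _ _] head=2 tail=2 count=0
After op 5 (write(8)): arr=[19 7 8 _] head=2 tail=3 count=1
After op 6 (write(2)): arr=[19 7 8 2] head=2 tail=0 count=2
After op 7 (write(12)): arr=[12 7 8 2] head=2 tail=1 count=3
After op 8 (write(14)): arr=[12 14 8 2] head=2 tail=2 count=4
After op 9 (read()): arr=[12 14 8 2] head=3 tail=2 count=3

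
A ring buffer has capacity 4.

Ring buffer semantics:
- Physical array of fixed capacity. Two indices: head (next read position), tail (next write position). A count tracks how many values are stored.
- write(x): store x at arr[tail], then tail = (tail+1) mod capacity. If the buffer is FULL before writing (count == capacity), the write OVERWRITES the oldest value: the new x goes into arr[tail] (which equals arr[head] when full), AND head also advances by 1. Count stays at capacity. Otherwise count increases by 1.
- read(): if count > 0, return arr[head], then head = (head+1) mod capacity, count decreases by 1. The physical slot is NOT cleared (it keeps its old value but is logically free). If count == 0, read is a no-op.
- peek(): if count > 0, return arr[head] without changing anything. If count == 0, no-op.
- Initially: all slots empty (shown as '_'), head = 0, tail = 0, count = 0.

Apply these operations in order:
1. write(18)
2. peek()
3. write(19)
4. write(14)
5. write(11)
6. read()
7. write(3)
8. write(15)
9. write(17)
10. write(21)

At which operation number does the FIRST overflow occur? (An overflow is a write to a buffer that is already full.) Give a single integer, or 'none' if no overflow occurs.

After op 1 (write(18)): arr=[18 _ _ _] head=0 tail=1 count=1
After op 2 (peek()): arr=[18 _ _ _] head=0 tail=1 count=1
After op 3 (write(19)): arr=[18 19 _ _] head=0 tail=2 count=2
After op 4 (write(14)): arr=[18 19 14 _] head=0 tail=3 count=3
After op 5 (write(11)): arr=[18 19 14 11] head=0 tail=0 count=4
After op 6 (read()): arr=[18 19 14 11] head=1 tail=0 count=3
After op 7 (write(3)): arr=[3 19 14 11] head=1 tail=1 count=4
After op 8 (write(15)): arr=[3 15 14 11] head=2 tail=2 count=4
After op 9 (write(17)): arr=[3 15 17 11] head=3 tail=3 count=4
After op 10 (write(21)): arr=[3 15 17 21] head=0 tail=0 count=4

Answer: 8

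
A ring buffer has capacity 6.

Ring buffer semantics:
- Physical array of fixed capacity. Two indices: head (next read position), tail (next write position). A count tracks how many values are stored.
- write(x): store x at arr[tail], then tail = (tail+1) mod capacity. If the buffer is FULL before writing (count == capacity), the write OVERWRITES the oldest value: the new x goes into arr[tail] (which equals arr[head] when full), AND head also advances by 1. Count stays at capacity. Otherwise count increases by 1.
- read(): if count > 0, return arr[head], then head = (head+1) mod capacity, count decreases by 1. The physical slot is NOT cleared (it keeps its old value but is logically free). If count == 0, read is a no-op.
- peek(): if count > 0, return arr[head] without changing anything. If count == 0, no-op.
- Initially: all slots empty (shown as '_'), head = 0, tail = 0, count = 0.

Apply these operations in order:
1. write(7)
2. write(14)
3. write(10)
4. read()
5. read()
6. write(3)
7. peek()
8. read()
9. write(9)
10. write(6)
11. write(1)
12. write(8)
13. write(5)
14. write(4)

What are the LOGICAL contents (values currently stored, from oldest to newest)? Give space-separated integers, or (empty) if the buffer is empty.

Answer: 9 6 1 8 5 4

Derivation:
After op 1 (write(7)): arr=[7 _ _ _ _ _] head=0 tail=1 count=1
After op 2 (write(14)): arr=[7 14 _ _ _ _] head=0 tail=2 count=2
After op 3 (write(10)): arr=[7 14 10 _ _ _] head=0 tail=3 count=3
After op 4 (read()): arr=[7 14 10 _ _ _] head=1 tail=3 count=2
After op 5 (read()): arr=[7 14 10 _ _ _] head=2 tail=3 count=1
After op 6 (write(3)): arr=[7 14 10 3 _ _] head=2 tail=4 count=2
After op 7 (peek()): arr=[7 14 10 3 _ _] head=2 tail=4 count=2
After op 8 (read()): arr=[7 14 10 3 _ _] head=3 tail=4 count=1
After op 9 (write(9)): arr=[7 14 10 3 9 _] head=3 tail=5 count=2
After op 10 (write(6)): arr=[7 14 10 3 9 6] head=3 tail=0 count=3
After op 11 (write(1)): arr=[1 14 10 3 9 6] head=3 tail=1 count=4
After op 12 (write(8)): arr=[1 8 10 3 9 6] head=3 tail=2 count=5
After op 13 (write(5)): arr=[1 8 5 3 9 6] head=3 tail=3 count=6
After op 14 (write(4)): arr=[1 8 5 4 9 6] head=4 tail=4 count=6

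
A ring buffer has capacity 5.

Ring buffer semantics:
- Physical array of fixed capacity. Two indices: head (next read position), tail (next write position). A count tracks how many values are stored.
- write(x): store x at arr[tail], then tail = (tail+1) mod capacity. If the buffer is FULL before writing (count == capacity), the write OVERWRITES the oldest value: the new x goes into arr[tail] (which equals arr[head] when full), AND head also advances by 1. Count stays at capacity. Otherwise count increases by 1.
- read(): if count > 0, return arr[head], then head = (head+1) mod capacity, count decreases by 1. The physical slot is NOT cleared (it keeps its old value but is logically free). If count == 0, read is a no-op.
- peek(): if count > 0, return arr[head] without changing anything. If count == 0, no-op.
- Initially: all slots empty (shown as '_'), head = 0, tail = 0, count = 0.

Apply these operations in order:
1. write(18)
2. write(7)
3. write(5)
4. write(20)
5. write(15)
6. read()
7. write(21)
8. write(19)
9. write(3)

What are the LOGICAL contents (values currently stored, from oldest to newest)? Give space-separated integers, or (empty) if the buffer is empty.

Answer: 20 15 21 19 3

Derivation:
After op 1 (write(18)): arr=[18 _ _ _ _] head=0 tail=1 count=1
After op 2 (write(7)): arr=[18 7 _ _ _] head=0 tail=2 count=2
After op 3 (write(5)): arr=[18 7 5 _ _] head=0 tail=3 count=3
After op 4 (write(20)): arr=[18 7 5 20 _] head=0 tail=4 count=4
After op 5 (write(15)): arr=[18 7 5 20 15] head=0 tail=0 count=5
After op 6 (read()): arr=[18 7 5 20 15] head=1 tail=0 count=4
After op 7 (write(21)): arr=[21 7 5 20 15] head=1 tail=1 count=5
After op 8 (write(19)): arr=[21 19 5 20 15] head=2 tail=2 count=5
After op 9 (write(3)): arr=[21 19 3 20 15] head=3 tail=3 count=5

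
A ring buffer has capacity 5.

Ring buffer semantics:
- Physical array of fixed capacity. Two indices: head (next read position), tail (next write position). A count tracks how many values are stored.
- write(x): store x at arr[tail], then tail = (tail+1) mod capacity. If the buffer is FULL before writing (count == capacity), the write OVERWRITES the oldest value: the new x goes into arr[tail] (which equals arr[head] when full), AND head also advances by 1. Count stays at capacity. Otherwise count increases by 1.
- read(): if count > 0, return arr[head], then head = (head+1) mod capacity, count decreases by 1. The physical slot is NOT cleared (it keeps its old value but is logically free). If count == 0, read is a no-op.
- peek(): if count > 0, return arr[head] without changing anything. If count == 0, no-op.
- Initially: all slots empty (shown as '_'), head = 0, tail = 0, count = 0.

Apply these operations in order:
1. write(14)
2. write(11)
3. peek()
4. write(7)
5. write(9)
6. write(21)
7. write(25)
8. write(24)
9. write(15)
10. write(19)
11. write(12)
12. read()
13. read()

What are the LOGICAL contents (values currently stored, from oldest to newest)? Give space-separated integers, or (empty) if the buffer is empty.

After op 1 (write(14)): arr=[14 _ _ _ _] head=0 tail=1 count=1
After op 2 (write(11)): arr=[14 11 _ _ _] head=0 tail=2 count=2
After op 3 (peek()): arr=[14 11 _ _ _] head=0 tail=2 count=2
After op 4 (write(7)): arr=[14 11 7 _ _] head=0 tail=3 count=3
After op 5 (write(9)): arr=[14 11 7 9 _] head=0 tail=4 count=4
After op 6 (write(21)): arr=[14 11 7 9 21] head=0 tail=0 count=5
After op 7 (write(25)): arr=[25 11 7 9 21] head=1 tail=1 count=5
After op 8 (write(24)): arr=[25 24 7 9 21] head=2 tail=2 count=5
After op 9 (write(15)): arr=[25 24 15 9 21] head=3 tail=3 count=5
After op 10 (write(19)): arr=[25 24 15 19 21] head=4 tail=4 count=5
After op 11 (write(12)): arr=[25 24 15 19 12] head=0 tail=0 count=5
After op 12 (read()): arr=[25 24 15 19 12] head=1 tail=0 count=4
After op 13 (read()): arr=[25 24 15 19 12] head=2 tail=0 count=3

Answer: 15 19 12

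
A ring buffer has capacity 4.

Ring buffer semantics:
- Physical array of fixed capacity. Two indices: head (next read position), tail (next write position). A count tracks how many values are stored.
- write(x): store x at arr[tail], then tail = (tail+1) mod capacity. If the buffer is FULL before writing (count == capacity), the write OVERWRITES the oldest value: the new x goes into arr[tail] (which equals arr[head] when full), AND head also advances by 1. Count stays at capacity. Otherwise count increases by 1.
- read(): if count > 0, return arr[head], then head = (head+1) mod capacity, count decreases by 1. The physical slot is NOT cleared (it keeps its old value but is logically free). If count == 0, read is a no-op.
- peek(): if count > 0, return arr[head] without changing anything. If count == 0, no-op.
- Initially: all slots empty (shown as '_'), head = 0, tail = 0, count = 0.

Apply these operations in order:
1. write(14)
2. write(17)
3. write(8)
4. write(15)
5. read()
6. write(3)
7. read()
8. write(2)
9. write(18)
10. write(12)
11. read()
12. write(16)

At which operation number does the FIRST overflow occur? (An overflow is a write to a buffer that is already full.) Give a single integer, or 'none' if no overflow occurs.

After op 1 (write(14)): arr=[14 _ _ _] head=0 tail=1 count=1
After op 2 (write(17)): arr=[14 17 _ _] head=0 tail=2 count=2
After op 3 (write(8)): arr=[14 17 8 _] head=0 tail=3 count=3
After op 4 (write(15)): arr=[14 17 8 15] head=0 tail=0 count=4
After op 5 (read()): arr=[14 17 8 15] head=1 tail=0 count=3
After op 6 (write(3)): arr=[3 17 8 15] head=1 tail=1 count=4
After op 7 (read()): arr=[3 17 8 15] head=2 tail=1 count=3
After op 8 (write(2)): arr=[3 2 8 15] head=2 tail=2 count=4
After op 9 (write(18)): arr=[3 2 18 15] head=3 tail=3 count=4
After op 10 (write(12)): arr=[3 2 18 12] head=0 tail=0 count=4
After op 11 (read()): arr=[3 2 18 12] head=1 tail=0 count=3
After op 12 (write(16)): arr=[16 2 18 12] head=1 tail=1 count=4

Answer: 9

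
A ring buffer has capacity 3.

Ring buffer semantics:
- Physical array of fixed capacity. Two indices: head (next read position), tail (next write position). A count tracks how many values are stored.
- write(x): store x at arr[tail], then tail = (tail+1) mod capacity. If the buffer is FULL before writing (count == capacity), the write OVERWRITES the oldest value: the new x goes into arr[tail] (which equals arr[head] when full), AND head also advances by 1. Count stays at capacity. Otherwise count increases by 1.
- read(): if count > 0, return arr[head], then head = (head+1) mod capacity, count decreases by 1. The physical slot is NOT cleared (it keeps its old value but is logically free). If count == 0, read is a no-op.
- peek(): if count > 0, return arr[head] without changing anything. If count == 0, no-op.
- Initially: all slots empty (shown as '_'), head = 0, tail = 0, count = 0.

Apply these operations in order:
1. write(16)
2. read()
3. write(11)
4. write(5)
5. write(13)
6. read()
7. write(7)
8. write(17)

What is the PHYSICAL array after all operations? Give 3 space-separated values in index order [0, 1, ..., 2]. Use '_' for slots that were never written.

Answer: 13 7 17

Derivation:
After op 1 (write(16)): arr=[16 _ _] head=0 tail=1 count=1
After op 2 (read()): arr=[16 _ _] head=1 tail=1 count=0
After op 3 (write(11)): arr=[16 11 _] head=1 tail=2 count=1
After op 4 (write(5)): arr=[16 11 5] head=1 tail=0 count=2
After op 5 (write(13)): arr=[13 11 5] head=1 tail=1 count=3
After op 6 (read()): arr=[13 11 5] head=2 tail=1 count=2
After op 7 (write(7)): arr=[13 7 5] head=2 tail=2 count=3
After op 8 (write(17)): arr=[13 7 17] head=0 tail=0 count=3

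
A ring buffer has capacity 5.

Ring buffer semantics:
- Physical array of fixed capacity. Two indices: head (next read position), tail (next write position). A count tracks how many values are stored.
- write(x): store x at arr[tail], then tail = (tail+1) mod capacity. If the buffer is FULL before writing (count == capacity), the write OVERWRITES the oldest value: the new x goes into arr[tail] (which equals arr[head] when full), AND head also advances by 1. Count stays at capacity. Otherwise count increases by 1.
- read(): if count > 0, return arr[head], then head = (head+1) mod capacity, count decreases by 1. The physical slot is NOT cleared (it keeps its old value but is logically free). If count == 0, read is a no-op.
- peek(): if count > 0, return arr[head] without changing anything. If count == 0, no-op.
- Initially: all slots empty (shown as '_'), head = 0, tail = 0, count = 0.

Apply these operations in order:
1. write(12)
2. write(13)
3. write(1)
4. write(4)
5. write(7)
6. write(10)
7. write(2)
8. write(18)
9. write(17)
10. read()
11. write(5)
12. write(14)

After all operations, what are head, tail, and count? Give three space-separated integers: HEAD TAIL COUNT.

After op 1 (write(12)): arr=[12 _ _ _ _] head=0 tail=1 count=1
After op 2 (write(13)): arr=[12 13 _ _ _] head=0 tail=2 count=2
After op 3 (write(1)): arr=[12 13 1 _ _] head=0 tail=3 count=3
After op 4 (write(4)): arr=[12 13 1 4 _] head=0 tail=4 count=4
After op 5 (write(7)): arr=[12 13 1 4 7] head=0 tail=0 count=5
After op 6 (write(10)): arr=[10 13 1 4 7] head=1 tail=1 count=5
After op 7 (write(2)): arr=[10 2 1 4 7] head=2 tail=2 count=5
After op 8 (write(18)): arr=[10 2 18 4 7] head=3 tail=3 count=5
After op 9 (write(17)): arr=[10 2 18 17 7] head=4 tail=4 count=5
After op 10 (read()): arr=[10 2 18 17 7] head=0 tail=4 count=4
After op 11 (write(5)): arr=[10 2 18 17 5] head=0 tail=0 count=5
After op 12 (write(14)): arr=[14 2 18 17 5] head=1 tail=1 count=5

Answer: 1 1 5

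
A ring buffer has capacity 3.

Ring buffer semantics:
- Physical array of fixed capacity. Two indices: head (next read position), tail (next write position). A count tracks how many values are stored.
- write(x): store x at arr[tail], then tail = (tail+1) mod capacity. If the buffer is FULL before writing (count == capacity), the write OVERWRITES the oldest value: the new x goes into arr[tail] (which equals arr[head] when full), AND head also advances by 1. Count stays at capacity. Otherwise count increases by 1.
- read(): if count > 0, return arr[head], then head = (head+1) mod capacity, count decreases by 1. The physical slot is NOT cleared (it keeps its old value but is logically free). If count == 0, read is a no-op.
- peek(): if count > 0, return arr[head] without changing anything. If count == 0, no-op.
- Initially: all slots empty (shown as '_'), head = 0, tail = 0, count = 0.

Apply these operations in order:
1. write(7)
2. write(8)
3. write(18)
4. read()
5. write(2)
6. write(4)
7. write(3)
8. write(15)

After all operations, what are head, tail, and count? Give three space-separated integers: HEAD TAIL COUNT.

After op 1 (write(7)): arr=[7 _ _] head=0 tail=1 count=1
After op 2 (write(8)): arr=[7 8 _] head=0 tail=2 count=2
After op 3 (write(18)): arr=[7 8 18] head=0 tail=0 count=3
After op 4 (read()): arr=[7 8 18] head=1 tail=0 count=2
After op 5 (write(2)): arr=[2 8 18] head=1 tail=1 count=3
After op 6 (write(4)): arr=[2 4 18] head=2 tail=2 count=3
After op 7 (write(3)): arr=[2 4 3] head=0 tail=0 count=3
After op 8 (write(15)): arr=[15 4 3] head=1 tail=1 count=3

Answer: 1 1 3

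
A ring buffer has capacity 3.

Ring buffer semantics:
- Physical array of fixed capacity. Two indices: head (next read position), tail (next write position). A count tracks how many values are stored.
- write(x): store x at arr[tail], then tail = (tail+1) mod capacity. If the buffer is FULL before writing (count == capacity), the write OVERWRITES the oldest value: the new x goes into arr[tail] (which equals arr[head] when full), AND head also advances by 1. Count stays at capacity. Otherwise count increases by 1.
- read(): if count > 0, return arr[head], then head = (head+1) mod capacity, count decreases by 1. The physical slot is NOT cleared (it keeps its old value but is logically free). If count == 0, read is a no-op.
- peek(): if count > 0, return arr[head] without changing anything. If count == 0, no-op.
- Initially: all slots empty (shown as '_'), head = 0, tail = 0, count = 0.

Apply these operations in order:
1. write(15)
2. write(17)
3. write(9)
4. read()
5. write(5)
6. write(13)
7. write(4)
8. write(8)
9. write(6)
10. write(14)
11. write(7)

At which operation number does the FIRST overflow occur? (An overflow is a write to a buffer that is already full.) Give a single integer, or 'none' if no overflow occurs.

After op 1 (write(15)): arr=[15 _ _] head=0 tail=1 count=1
After op 2 (write(17)): arr=[15 17 _] head=0 tail=2 count=2
After op 3 (write(9)): arr=[15 17 9] head=0 tail=0 count=3
After op 4 (read()): arr=[15 17 9] head=1 tail=0 count=2
After op 5 (write(5)): arr=[5 17 9] head=1 tail=1 count=3
After op 6 (write(13)): arr=[5 13 9] head=2 tail=2 count=3
After op 7 (write(4)): arr=[5 13 4] head=0 tail=0 count=3
After op 8 (write(8)): arr=[8 13 4] head=1 tail=1 count=3
After op 9 (write(6)): arr=[8 6 4] head=2 tail=2 count=3
After op 10 (write(14)): arr=[8 6 14] head=0 tail=0 count=3
After op 11 (write(7)): arr=[7 6 14] head=1 tail=1 count=3

Answer: 6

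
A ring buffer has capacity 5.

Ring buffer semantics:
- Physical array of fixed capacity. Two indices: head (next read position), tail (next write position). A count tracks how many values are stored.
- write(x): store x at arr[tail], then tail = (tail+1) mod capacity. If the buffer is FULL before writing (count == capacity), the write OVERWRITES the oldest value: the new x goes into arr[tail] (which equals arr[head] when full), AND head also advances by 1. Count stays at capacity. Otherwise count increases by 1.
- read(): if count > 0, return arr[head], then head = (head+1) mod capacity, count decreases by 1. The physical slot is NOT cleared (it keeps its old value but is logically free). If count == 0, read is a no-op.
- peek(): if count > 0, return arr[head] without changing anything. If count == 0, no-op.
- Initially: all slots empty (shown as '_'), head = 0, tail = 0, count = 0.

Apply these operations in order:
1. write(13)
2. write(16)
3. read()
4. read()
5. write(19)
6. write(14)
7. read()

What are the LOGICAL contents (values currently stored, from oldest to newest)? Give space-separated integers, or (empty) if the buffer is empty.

Answer: 14

Derivation:
After op 1 (write(13)): arr=[13 _ _ _ _] head=0 tail=1 count=1
After op 2 (write(16)): arr=[13 16 _ _ _] head=0 tail=2 count=2
After op 3 (read()): arr=[13 16 _ _ _] head=1 tail=2 count=1
After op 4 (read()): arr=[13 16 _ _ _] head=2 tail=2 count=0
After op 5 (write(19)): arr=[13 16 19 _ _] head=2 tail=3 count=1
After op 6 (write(14)): arr=[13 16 19 14 _] head=2 tail=4 count=2
After op 7 (read()): arr=[13 16 19 14 _] head=3 tail=4 count=1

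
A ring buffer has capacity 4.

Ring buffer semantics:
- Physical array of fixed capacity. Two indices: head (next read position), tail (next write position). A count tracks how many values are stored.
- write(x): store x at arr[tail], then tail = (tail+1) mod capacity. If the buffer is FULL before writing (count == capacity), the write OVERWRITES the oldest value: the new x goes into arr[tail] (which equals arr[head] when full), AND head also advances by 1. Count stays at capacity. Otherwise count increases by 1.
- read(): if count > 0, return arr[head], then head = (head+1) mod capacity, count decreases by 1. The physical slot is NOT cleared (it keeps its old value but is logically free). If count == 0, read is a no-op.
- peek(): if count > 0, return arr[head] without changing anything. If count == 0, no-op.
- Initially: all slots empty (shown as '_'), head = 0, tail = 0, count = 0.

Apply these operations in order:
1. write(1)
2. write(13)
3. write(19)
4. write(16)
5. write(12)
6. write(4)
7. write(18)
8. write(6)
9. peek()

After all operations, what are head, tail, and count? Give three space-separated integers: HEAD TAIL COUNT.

Answer: 0 0 4

Derivation:
After op 1 (write(1)): arr=[1 _ _ _] head=0 tail=1 count=1
After op 2 (write(13)): arr=[1 13 _ _] head=0 tail=2 count=2
After op 3 (write(19)): arr=[1 13 19 _] head=0 tail=3 count=3
After op 4 (write(16)): arr=[1 13 19 16] head=0 tail=0 count=4
After op 5 (write(12)): arr=[12 13 19 16] head=1 tail=1 count=4
After op 6 (write(4)): arr=[12 4 19 16] head=2 tail=2 count=4
After op 7 (write(18)): arr=[12 4 18 16] head=3 tail=3 count=4
After op 8 (write(6)): arr=[12 4 18 6] head=0 tail=0 count=4
After op 9 (peek()): arr=[12 4 18 6] head=0 tail=0 count=4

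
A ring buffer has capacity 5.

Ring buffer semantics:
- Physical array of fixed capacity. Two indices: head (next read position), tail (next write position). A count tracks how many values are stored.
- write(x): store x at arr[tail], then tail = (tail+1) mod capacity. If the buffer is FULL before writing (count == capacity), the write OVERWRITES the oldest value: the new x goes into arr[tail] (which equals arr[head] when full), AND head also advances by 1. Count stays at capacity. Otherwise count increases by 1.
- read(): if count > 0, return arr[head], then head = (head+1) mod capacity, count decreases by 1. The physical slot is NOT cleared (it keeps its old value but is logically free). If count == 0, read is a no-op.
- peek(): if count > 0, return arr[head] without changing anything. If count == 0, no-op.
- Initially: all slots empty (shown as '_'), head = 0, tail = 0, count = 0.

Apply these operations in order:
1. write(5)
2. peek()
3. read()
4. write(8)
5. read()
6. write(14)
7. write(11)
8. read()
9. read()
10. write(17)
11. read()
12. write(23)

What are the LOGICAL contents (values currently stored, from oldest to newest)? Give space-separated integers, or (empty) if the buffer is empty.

Answer: 23

Derivation:
After op 1 (write(5)): arr=[5 _ _ _ _] head=0 tail=1 count=1
After op 2 (peek()): arr=[5 _ _ _ _] head=0 tail=1 count=1
After op 3 (read()): arr=[5 _ _ _ _] head=1 tail=1 count=0
After op 4 (write(8)): arr=[5 8 _ _ _] head=1 tail=2 count=1
After op 5 (read()): arr=[5 8 _ _ _] head=2 tail=2 count=0
After op 6 (write(14)): arr=[5 8 14 _ _] head=2 tail=3 count=1
After op 7 (write(11)): arr=[5 8 14 11 _] head=2 tail=4 count=2
After op 8 (read()): arr=[5 8 14 11 _] head=3 tail=4 count=1
After op 9 (read()): arr=[5 8 14 11 _] head=4 tail=4 count=0
After op 10 (write(17)): arr=[5 8 14 11 17] head=4 tail=0 count=1
After op 11 (read()): arr=[5 8 14 11 17] head=0 tail=0 count=0
After op 12 (write(23)): arr=[23 8 14 11 17] head=0 tail=1 count=1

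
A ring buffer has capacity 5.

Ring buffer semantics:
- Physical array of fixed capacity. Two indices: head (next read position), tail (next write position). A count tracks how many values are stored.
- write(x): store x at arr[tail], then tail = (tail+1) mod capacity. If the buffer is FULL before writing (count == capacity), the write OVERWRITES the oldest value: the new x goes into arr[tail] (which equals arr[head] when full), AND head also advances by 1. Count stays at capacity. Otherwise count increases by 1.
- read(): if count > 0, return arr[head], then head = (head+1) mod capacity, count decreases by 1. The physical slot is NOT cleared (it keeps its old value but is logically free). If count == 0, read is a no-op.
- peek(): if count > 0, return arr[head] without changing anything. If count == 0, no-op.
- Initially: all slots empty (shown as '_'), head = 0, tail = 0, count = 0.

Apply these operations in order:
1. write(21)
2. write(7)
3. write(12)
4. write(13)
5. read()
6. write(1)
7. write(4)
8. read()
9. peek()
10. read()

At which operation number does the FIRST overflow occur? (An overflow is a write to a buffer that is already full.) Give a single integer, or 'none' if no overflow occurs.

Answer: none

Derivation:
After op 1 (write(21)): arr=[21 _ _ _ _] head=0 tail=1 count=1
After op 2 (write(7)): arr=[21 7 _ _ _] head=0 tail=2 count=2
After op 3 (write(12)): arr=[21 7 12 _ _] head=0 tail=3 count=3
After op 4 (write(13)): arr=[21 7 12 13 _] head=0 tail=4 count=4
After op 5 (read()): arr=[21 7 12 13 _] head=1 tail=4 count=3
After op 6 (write(1)): arr=[21 7 12 13 1] head=1 tail=0 count=4
After op 7 (write(4)): arr=[4 7 12 13 1] head=1 tail=1 count=5
After op 8 (read()): arr=[4 7 12 13 1] head=2 tail=1 count=4
After op 9 (peek()): arr=[4 7 12 13 1] head=2 tail=1 count=4
After op 10 (read()): arr=[4 7 12 13 1] head=3 tail=1 count=3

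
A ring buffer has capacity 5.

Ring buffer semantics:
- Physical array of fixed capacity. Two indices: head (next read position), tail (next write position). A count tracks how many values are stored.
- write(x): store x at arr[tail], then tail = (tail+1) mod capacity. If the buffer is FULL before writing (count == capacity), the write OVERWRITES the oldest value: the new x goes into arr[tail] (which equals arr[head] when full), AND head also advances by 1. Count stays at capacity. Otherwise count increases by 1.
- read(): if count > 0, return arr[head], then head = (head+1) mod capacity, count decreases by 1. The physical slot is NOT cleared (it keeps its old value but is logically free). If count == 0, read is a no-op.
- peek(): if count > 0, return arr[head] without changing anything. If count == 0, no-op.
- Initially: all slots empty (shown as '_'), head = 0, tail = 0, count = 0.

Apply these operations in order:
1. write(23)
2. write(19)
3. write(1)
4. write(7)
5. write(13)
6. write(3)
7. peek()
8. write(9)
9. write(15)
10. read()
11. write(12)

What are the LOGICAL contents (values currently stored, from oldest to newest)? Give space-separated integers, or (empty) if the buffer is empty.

Answer: 13 3 9 15 12

Derivation:
After op 1 (write(23)): arr=[23 _ _ _ _] head=0 tail=1 count=1
After op 2 (write(19)): arr=[23 19 _ _ _] head=0 tail=2 count=2
After op 3 (write(1)): arr=[23 19 1 _ _] head=0 tail=3 count=3
After op 4 (write(7)): arr=[23 19 1 7 _] head=0 tail=4 count=4
After op 5 (write(13)): arr=[23 19 1 7 13] head=0 tail=0 count=5
After op 6 (write(3)): arr=[3 19 1 7 13] head=1 tail=1 count=5
After op 7 (peek()): arr=[3 19 1 7 13] head=1 tail=1 count=5
After op 8 (write(9)): arr=[3 9 1 7 13] head=2 tail=2 count=5
After op 9 (write(15)): arr=[3 9 15 7 13] head=3 tail=3 count=5
After op 10 (read()): arr=[3 9 15 7 13] head=4 tail=3 count=4
After op 11 (write(12)): arr=[3 9 15 12 13] head=4 tail=4 count=5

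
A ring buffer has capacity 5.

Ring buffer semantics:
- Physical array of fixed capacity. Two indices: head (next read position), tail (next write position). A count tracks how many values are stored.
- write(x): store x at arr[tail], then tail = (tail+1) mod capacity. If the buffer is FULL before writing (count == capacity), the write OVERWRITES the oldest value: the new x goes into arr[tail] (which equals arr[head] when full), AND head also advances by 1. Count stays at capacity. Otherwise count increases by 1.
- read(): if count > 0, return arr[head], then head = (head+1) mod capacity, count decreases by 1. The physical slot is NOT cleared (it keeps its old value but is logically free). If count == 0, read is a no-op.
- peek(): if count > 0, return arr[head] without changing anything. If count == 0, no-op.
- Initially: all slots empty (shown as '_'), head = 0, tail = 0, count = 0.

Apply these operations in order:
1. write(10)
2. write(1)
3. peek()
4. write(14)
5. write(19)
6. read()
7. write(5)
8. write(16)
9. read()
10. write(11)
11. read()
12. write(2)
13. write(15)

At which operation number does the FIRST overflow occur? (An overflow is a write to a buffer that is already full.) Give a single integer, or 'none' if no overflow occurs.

After op 1 (write(10)): arr=[10 _ _ _ _] head=0 tail=1 count=1
After op 2 (write(1)): arr=[10 1 _ _ _] head=0 tail=2 count=2
After op 3 (peek()): arr=[10 1 _ _ _] head=0 tail=2 count=2
After op 4 (write(14)): arr=[10 1 14 _ _] head=0 tail=3 count=3
After op 5 (write(19)): arr=[10 1 14 19 _] head=0 tail=4 count=4
After op 6 (read()): arr=[10 1 14 19 _] head=1 tail=4 count=3
After op 7 (write(5)): arr=[10 1 14 19 5] head=1 tail=0 count=4
After op 8 (write(16)): arr=[16 1 14 19 5] head=1 tail=1 count=5
After op 9 (read()): arr=[16 1 14 19 5] head=2 tail=1 count=4
After op 10 (write(11)): arr=[16 11 14 19 5] head=2 tail=2 count=5
After op 11 (read()): arr=[16 11 14 19 5] head=3 tail=2 count=4
After op 12 (write(2)): arr=[16 11 2 19 5] head=3 tail=3 count=5
After op 13 (write(15)): arr=[16 11 2 15 5] head=4 tail=4 count=5

Answer: 13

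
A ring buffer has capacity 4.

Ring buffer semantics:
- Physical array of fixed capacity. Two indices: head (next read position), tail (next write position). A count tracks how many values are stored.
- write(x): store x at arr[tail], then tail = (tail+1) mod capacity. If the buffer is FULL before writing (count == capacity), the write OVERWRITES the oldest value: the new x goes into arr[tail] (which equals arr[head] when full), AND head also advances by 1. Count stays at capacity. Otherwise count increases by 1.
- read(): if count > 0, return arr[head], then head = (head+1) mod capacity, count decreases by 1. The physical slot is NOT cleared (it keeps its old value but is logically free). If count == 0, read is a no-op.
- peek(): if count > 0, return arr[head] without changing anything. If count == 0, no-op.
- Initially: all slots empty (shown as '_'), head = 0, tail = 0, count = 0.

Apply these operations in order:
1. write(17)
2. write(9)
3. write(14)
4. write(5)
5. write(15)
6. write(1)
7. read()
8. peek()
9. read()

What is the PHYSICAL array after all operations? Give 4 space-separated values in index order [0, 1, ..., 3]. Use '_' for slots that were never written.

After op 1 (write(17)): arr=[17 _ _ _] head=0 tail=1 count=1
After op 2 (write(9)): arr=[17 9 _ _] head=0 tail=2 count=2
After op 3 (write(14)): arr=[17 9 14 _] head=0 tail=3 count=3
After op 4 (write(5)): arr=[17 9 14 5] head=0 tail=0 count=4
After op 5 (write(15)): arr=[15 9 14 5] head=1 tail=1 count=4
After op 6 (write(1)): arr=[15 1 14 5] head=2 tail=2 count=4
After op 7 (read()): arr=[15 1 14 5] head=3 tail=2 count=3
After op 8 (peek()): arr=[15 1 14 5] head=3 tail=2 count=3
After op 9 (read()): arr=[15 1 14 5] head=0 tail=2 count=2

Answer: 15 1 14 5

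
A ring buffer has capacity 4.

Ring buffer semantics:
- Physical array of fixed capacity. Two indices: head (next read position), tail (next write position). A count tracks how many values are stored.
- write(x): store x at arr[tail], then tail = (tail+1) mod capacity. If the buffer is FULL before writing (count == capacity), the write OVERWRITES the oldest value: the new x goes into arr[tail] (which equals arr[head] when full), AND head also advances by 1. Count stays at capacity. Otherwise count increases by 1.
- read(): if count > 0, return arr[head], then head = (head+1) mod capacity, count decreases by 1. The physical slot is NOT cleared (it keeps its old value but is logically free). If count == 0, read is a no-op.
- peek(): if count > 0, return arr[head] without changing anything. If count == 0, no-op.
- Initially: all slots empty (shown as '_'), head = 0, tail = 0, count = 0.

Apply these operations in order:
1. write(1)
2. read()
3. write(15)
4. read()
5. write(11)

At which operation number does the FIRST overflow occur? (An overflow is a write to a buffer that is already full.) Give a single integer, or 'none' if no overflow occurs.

Answer: none

Derivation:
After op 1 (write(1)): arr=[1 _ _ _] head=0 tail=1 count=1
After op 2 (read()): arr=[1 _ _ _] head=1 tail=1 count=0
After op 3 (write(15)): arr=[1 15 _ _] head=1 tail=2 count=1
After op 4 (read()): arr=[1 15 _ _] head=2 tail=2 count=0
After op 5 (write(11)): arr=[1 15 11 _] head=2 tail=3 count=1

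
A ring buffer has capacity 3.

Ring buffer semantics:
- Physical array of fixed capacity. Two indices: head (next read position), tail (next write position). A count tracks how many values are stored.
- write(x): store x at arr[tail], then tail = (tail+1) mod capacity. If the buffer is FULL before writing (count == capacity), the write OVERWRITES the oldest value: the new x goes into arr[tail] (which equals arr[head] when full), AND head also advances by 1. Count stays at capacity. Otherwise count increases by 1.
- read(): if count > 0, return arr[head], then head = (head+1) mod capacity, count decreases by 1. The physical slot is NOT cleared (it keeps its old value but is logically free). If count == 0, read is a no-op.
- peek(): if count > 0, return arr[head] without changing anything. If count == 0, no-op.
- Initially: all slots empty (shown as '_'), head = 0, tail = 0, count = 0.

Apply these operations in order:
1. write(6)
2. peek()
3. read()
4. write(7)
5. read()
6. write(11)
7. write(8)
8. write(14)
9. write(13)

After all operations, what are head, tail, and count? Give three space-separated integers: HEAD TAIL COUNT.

Answer: 0 0 3

Derivation:
After op 1 (write(6)): arr=[6 _ _] head=0 tail=1 count=1
After op 2 (peek()): arr=[6 _ _] head=0 tail=1 count=1
After op 3 (read()): arr=[6 _ _] head=1 tail=1 count=0
After op 4 (write(7)): arr=[6 7 _] head=1 tail=2 count=1
After op 5 (read()): arr=[6 7 _] head=2 tail=2 count=0
After op 6 (write(11)): arr=[6 7 11] head=2 tail=0 count=1
After op 7 (write(8)): arr=[8 7 11] head=2 tail=1 count=2
After op 8 (write(14)): arr=[8 14 11] head=2 tail=2 count=3
After op 9 (write(13)): arr=[8 14 13] head=0 tail=0 count=3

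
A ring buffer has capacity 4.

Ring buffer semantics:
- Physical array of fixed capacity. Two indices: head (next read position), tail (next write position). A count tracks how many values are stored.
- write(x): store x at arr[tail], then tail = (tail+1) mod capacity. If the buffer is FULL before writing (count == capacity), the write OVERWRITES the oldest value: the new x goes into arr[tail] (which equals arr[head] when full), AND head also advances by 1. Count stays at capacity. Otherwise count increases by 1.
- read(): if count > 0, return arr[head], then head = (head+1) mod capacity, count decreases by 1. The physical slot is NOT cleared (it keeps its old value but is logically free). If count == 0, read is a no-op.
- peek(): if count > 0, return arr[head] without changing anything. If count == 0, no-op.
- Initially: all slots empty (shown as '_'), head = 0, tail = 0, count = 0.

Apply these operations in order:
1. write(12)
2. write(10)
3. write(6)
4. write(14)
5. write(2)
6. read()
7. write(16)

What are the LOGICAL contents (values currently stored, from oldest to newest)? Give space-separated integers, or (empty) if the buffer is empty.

Answer: 6 14 2 16

Derivation:
After op 1 (write(12)): arr=[12 _ _ _] head=0 tail=1 count=1
After op 2 (write(10)): arr=[12 10 _ _] head=0 tail=2 count=2
After op 3 (write(6)): arr=[12 10 6 _] head=0 tail=3 count=3
After op 4 (write(14)): arr=[12 10 6 14] head=0 tail=0 count=4
After op 5 (write(2)): arr=[2 10 6 14] head=1 tail=1 count=4
After op 6 (read()): arr=[2 10 6 14] head=2 tail=1 count=3
After op 7 (write(16)): arr=[2 16 6 14] head=2 tail=2 count=4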